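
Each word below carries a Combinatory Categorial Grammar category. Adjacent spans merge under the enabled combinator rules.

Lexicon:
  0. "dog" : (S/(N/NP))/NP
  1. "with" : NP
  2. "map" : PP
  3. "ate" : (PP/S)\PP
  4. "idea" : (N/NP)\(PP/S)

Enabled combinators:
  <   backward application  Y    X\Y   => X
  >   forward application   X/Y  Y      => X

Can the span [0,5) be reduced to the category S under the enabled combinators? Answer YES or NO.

YES

[0,5] S   >
  [0,2] S/(N/NP)   >
    [0,1] "dog" : (S/(N/NP))/NP
    [1,2] "with" : NP
  [2,5] N/NP   <
    [2,4] PP/S   <
      [2,3] "map" : PP
      [3,4] "ate" : (PP/S)\PP
    [4,5] "idea" : (N/NP)\(PP/S)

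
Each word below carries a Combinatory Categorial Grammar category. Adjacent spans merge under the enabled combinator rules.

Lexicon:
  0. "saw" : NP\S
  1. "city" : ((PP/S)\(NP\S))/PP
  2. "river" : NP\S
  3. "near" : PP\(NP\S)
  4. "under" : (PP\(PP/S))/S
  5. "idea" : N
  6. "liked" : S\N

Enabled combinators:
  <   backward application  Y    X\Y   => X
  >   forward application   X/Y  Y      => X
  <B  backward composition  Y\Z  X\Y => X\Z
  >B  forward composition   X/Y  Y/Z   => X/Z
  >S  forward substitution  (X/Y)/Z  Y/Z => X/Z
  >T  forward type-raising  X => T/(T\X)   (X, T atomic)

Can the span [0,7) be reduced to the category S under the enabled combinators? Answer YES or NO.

NP\S ((PP/S)\(NP\S))/PP NP\S PP\(NP\S) (PP\(PP/S))/S N S\N
CKY chart[0,7] = {N/(N\PP), NP/(NP\PP), PP, PP/(PP\PP), S/(S\PP)}; S ∉ chart

NO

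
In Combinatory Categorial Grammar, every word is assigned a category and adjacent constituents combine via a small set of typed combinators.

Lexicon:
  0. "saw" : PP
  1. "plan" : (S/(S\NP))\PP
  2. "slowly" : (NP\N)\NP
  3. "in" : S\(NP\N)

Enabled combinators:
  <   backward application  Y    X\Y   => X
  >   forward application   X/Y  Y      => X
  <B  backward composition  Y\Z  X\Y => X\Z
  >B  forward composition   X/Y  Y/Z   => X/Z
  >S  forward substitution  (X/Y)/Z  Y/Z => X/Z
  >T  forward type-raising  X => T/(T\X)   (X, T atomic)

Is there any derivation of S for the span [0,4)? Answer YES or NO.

YES

[0,4] S   >
  [0,2] S/(S\NP)   <
    [0,1] "saw" : PP
    [1,2] "plan" : (S/(S\NP))\PP
  [2,4] S\NP   <B
    [2,3] "slowly" : (NP\N)\NP
    [3,4] "in" : S\(NP\N)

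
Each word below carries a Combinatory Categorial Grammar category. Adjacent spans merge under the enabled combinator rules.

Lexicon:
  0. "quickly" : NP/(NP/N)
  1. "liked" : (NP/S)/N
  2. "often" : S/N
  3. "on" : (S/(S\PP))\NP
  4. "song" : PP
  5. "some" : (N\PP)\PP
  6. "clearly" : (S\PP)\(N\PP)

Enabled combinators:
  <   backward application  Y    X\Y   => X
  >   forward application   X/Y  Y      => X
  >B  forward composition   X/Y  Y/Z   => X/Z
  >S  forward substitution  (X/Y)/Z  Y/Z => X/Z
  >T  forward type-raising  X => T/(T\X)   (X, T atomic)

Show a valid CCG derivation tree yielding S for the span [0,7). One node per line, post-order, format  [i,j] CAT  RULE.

[0,7] S   >
  [0,4] S/(S\PP)   <
    [0,3] NP   >
      [0,1] "quickly" : NP/(NP/N)
      [1,3] NP/N   >S
        [1,2] "liked" : (NP/S)/N
        [2,3] "often" : S/N
    [3,4] "on" : (S/(S\PP))\NP
  [4,7] S\PP   <
    [4,6] N\PP   <
      [4,5] "song" : PP
      [5,6] "some" : (N\PP)\PP
    [6,7] "clearly" : (S\PP)\(N\PP)

[0,1] NP/(NP/N)  lex  "quickly"
[1,2] (NP/S)/N  lex  "liked"
[2,3] S/N  lex  "often"
[1,3] NP/N  >S  k=2
[0,3] NP  >  k=1
[3,4] (S/(S\PP))\NP  lex  "on"
[0,4] S/(S\PP)  <  k=3
[4,5] PP  lex  "song"
[5,6] (N\PP)\PP  lex  "some"
[4,6] N\PP  <  k=5
[6,7] (S\PP)\(N\PP)  lex  "clearly"
[4,7] S\PP  <  k=6
[0,7] S  >  k=4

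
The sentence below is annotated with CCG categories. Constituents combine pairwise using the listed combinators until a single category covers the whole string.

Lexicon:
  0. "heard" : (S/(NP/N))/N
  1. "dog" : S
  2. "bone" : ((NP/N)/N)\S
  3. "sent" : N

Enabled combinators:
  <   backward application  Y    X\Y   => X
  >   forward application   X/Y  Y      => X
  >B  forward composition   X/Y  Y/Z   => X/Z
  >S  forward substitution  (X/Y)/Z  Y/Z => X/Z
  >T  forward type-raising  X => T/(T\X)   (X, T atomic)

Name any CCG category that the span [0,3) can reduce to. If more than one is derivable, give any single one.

[0,4] S   >
  [0,3] S/N   >S
    [0,1] "heard" : (S/(NP/N))/N
    [1,3] (NP/N)/N   <
      [1,2] "dog" : S
      [2,3] "bone" : ((NP/N)/N)\S
  [3,4] "sent" : N

S/N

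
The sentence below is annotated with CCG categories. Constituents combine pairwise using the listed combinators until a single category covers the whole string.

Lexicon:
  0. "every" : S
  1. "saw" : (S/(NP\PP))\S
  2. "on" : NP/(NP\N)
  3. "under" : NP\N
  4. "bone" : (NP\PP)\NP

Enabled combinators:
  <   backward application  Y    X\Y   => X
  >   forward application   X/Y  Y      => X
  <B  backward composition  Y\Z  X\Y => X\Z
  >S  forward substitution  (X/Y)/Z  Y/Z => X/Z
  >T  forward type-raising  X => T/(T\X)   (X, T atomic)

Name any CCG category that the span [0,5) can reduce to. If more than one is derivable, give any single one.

[0,5] S   >
  [0,2] S/(NP\PP)   <
    [0,1] "every" : S
    [1,2] "saw" : (S/(NP\PP))\S
  [2,5] NP\PP   <
    [2,4] NP   >
      [2,3] "on" : NP/(NP\N)
      [3,4] "under" : NP\N
    [4,5] "bone" : (NP\PP)\NP

S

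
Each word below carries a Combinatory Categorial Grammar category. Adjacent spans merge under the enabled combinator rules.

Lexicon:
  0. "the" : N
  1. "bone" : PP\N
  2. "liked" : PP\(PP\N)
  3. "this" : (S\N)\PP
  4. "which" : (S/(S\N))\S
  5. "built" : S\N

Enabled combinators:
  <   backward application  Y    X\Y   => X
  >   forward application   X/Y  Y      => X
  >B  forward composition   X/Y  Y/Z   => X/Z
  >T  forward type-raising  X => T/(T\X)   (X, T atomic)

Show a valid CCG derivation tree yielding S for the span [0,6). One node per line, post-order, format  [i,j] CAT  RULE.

[0,6] S   >
  [0,5] S/(S\N)   <
    [0,4] S   >
      [0,1] S/(S\N)   >T
        [0,1] "the" : N
      [1,4] S\N   <
        [1,3] PP   <
          [1,2] "bone" : PP\N
          [2,3] "liked" : PP\(PP\N)
        [3,4] "this" : (S\N)\PP
    [4,5] "which" : (S/(S\N))\S
  [5,6] "built" : S\N

[0,1] N  lex  "the"
[0,1] S/(S\N)  >T
[1,2] PP\N  lex  "bone"
[2,3] PP\(PP\N)  lex  "liked"
[1,3] PP  <  k=2
[3,4] (S\N)\PP  lex  "this"
[1,4] S\N  <  k=3
[0,4] S  >  k=1
[4,5] (S/(S\N))\S  lex  "which"
[0,5] S/(S\N)  <  k=4
[5,6] S\N  lex  "built"
[0,6] S  >  k=5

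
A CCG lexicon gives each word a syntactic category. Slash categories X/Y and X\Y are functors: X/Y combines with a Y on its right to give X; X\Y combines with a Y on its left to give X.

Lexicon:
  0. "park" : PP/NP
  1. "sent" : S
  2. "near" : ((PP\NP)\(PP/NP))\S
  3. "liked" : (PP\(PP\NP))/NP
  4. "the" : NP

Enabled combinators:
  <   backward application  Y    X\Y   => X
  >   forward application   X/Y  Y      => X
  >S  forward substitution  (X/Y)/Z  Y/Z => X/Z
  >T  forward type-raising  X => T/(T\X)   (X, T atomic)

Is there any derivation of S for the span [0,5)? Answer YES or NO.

NO

PP/NP S ((PP\NP)\(PP/NP))\S (PP\(PP\NP))/NP NP
CKY chart[0,5] = {N/(N\PP), NP/(NP\PP), PP, PP/(PP\PP), S/(S\PP)}; S ∉ chart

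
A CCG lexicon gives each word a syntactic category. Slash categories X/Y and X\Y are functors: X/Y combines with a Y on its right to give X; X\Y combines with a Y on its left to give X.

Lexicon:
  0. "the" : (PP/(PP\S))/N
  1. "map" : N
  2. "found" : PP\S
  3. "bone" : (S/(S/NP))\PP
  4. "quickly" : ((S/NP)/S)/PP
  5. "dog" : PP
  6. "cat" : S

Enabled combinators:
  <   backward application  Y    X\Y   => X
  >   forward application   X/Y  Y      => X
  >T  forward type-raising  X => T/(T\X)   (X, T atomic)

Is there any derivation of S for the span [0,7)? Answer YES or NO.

YES

[0,7] S   >
  [0,4] S/(S/NP)   <
    [0,3] PP   >
      [0,2] PP/(PP\S)   >
        [0,1] "the" : (PP/(PP\S))/N
        [1,2] "map" : N
      [2,3] "found" : PP\S
    [3,4] "bone" : (S/(S/NP))\PP
  [4,7] S/NP   >
    [4,6] (S/NP)/S   >
      [4,5] "quickly" : ((S/NP)/S)/PP
      [5,6] "dog" : PP
    [6,7] "cat" : S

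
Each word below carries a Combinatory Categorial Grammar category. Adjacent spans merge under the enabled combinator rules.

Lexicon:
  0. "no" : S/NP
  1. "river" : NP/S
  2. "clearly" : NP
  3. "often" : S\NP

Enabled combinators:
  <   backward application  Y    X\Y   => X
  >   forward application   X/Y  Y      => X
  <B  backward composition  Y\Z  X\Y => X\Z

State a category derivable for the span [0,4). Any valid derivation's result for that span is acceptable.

[0,4] S   >
  [0,1] "no" : S/NP
  [1,4] NP   >
    [1,2] "river" : NP/S
    [2,4] S   <
      [2,3] "clearly" : NP
      [3,4] "often" : S\NP

S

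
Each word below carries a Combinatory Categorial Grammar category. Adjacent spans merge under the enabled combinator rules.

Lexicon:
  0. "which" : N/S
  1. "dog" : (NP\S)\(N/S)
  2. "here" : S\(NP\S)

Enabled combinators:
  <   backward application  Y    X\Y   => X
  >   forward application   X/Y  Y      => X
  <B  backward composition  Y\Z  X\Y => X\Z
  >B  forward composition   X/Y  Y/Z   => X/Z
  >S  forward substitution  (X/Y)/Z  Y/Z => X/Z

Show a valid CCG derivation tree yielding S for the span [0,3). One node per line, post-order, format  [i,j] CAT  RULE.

[0,3] S   <
  [0,2] NP\S   <
    [0,1] "which" : N/S
    [1,2] "dog" : (NP\S)\(N/S)
  [2,3] "here" : S\(NP\S)

[0,1] N/S  lex  "which"
[1,2] (NP\S)\(N/S)  lex  "dog"
[0,2] NP\S  <  k=1
[2,3] S\(NP\S)  lex  "here"
[0,3] S  <  k=2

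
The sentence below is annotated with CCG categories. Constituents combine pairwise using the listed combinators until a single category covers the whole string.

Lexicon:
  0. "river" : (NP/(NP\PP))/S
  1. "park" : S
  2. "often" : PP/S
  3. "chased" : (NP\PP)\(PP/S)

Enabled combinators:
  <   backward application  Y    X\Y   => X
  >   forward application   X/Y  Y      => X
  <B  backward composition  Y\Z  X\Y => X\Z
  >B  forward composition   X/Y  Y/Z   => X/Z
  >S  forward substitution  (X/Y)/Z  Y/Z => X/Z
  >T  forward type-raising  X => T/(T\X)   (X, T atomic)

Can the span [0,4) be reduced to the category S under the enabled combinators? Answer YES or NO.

NO

(NP/(NP\PP))/S S PP/S (NP\PP)\(PP/S)
CKY chart[0,4] = {N/(N\NP), NP, NP/(NP\NP), PP/(PP\NP), S/(S\NP)}; S ∉ chart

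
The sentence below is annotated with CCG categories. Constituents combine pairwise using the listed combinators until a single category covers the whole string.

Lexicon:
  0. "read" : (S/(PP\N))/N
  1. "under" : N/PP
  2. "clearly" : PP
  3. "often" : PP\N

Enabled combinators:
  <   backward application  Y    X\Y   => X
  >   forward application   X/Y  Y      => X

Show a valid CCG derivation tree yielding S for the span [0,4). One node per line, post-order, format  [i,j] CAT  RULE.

[0,1] (S/(PP\N))/N  lex  "read"
[1,2] N/PP  lex  "under"
[2,3] PP  lex  "clearly"
[1,3] N  >  k=2
[0,3] S/(PP\N)  >  k=1
[3,4] PP\N  lex  "often"
[0,4] S  >  k=3

[0,4] S   >
  [0,3] S/(PP\N)   >
    [0,1] "read" : (S/(PP\N))/N
    [1,3] N   >
      [1,2] "under" : N/PP
      [2,3] "clearly" : PP
  [3,4] "often" : PP\N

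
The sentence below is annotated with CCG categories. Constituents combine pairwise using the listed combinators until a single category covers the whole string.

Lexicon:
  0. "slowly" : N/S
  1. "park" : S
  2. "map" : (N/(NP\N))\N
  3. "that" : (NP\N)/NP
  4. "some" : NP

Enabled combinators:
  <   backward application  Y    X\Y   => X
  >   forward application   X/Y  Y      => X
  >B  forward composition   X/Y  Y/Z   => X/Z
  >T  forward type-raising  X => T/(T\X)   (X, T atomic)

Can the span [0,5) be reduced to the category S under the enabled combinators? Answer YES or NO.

NO

N/S S (N/(NP\N))\N (NP\N)/NP NP
CKY chart[0,5] = {N, N/(NP\NP), N/(N\N), NP/(NP\N), PP/(PP\N), S/(S\N)}; S ∉ chart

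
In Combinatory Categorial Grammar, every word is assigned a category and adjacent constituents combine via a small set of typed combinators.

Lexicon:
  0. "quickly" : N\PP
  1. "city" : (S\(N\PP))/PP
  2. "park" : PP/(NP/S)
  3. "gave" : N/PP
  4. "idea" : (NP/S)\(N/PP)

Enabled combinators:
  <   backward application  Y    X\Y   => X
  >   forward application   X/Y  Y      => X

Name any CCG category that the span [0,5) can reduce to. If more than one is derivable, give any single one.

[0,5] S   <
  [0,1] "quickly" : N\PP
  [1,5] S\(N\PP)   >
    [1,2] "city" : (S\(N\PP))/PP
    [2,5] PP   >
      [2,3] "park" : PP/(NP/S)
      [3,5] NP/S   <
        [3,4] "gave" : N/PP
        [4,5] "idea" : (NP/S)\(N/PP)

S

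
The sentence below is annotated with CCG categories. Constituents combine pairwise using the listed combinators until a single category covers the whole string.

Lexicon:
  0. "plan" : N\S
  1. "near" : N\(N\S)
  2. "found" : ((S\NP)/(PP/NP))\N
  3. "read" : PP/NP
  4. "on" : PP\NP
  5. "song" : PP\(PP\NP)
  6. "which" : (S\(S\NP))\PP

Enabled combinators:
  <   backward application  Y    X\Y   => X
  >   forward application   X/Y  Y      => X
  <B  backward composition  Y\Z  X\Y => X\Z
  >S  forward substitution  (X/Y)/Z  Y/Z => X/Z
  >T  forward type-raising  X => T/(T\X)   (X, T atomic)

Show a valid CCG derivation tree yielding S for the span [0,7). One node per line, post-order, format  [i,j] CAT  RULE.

[0,7] S   <
  [0,4] S\NP   >
    [0,3] (S\NP)/(PP/NP)   <
      [0,2] N   <
        [0,1] "plan" : N\S
        [1,2] "near" : N\(N\S)
      [2,3] "found" : ((S\NP)/(PP/NP))\N
    [3,4] "read" : PP/NP
  [4,7] S\(S\NP)   <
    [4,6] PP   <
      [4,5] "on" : PP\NP
      [5,6] "song" : PP\(PP\NP)
    [6,7] "which" : (S\(S\NP))\PP

[0,1] N\S  lex  "plan"
[1,2] N\(N\S)  lex  "near"
[0,2] N  <  k=1
[2,3] ((S\NP)/(PP/NP))\N  lex  "found"
[0,3] (S\NP)/(PP/NP)  <  k=2
[3,4] PP/NP  lex  "read"
[0,4] S\NP  >  k=3
[4,5] PP\NP  lex  "on"
[5,6] PP\(PP\NP)  lex  "song"
[4,6] PP  <  k=5
[6,7] (S\(S\NP))\PP  lex  "which"
[4,7] S\(S\NP)  <  k=6
[0,7] S  <  k=4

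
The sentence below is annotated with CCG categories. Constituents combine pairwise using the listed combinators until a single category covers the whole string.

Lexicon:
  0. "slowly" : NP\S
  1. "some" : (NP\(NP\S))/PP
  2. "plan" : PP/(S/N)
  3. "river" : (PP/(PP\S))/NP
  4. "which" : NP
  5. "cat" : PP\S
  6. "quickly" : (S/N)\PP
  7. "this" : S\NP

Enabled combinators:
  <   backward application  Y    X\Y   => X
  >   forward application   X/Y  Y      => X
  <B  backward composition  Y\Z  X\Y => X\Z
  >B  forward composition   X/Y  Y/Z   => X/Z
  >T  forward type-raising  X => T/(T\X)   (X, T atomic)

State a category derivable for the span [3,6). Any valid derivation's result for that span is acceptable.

PP

[0,8] S   <
  [0,7] NP   <
    [0,1] "slowly" : NP\S
    [1,7] NP\(NP\S)   >
      [1,2] "some" : (NP\(NP\S))/PP
      [2,7] PP   >
        [2,3] "plan" : PP/(S/N)
        [3,7] S/N   <
          [3,6] PP   >
            [3,5] PP/(PP\S)   >
              [3,4] "river" : (PP/(PP\S))/NP
              [4,5] "which" : NP
            [5,6] "cat" : PP\S
          [6,7] "quickly" : (S/N)\PP
  [7,8] "this" : S\NP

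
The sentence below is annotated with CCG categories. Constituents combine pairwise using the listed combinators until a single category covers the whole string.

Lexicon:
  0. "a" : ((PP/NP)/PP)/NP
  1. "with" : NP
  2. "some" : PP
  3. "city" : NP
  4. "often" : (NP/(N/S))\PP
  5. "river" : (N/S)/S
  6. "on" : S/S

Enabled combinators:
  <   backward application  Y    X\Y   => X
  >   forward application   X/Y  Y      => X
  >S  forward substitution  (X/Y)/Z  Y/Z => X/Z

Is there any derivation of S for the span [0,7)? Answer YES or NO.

((PP/NP)/PP)/NP NP PP NP (NP/(N/S))\PP (N/S)/S S/S
CKY chart[0,7] = {NP}; S ∉ chart

NO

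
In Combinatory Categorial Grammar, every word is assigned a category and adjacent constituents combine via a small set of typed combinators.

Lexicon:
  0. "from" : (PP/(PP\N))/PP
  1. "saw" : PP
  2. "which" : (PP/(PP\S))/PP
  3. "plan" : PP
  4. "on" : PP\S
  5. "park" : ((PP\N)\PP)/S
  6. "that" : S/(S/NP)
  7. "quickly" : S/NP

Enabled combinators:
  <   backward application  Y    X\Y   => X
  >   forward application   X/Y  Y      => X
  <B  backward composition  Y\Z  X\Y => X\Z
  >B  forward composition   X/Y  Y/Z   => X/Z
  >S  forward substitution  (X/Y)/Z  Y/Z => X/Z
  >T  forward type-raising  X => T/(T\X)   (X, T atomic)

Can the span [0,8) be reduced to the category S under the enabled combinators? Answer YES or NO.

(PP/(PP\N))/PP PP (PP/(PP\S))/PP PP PP\S ((PP\N)\PP)/S S/(S/NP) S/NP
CKY chart[0,8] = {N/(N\PP), NP/(NP\PP), PP, PP/(PP\PP), S/(S\PP)}; S ∉ chart

NO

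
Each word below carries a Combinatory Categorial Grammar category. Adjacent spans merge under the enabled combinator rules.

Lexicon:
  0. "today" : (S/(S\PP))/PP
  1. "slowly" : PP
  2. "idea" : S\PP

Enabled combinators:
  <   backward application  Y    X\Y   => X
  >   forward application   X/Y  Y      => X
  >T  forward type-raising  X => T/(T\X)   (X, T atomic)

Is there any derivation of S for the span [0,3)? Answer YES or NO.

YES

[0,3] S   >
  [0,2] S/(S\PP)   >
    [0,1] "today" : (S/(S\PP))/PP
    [1,2] "slowly" : PP
  [2,3] "idea" : S\PP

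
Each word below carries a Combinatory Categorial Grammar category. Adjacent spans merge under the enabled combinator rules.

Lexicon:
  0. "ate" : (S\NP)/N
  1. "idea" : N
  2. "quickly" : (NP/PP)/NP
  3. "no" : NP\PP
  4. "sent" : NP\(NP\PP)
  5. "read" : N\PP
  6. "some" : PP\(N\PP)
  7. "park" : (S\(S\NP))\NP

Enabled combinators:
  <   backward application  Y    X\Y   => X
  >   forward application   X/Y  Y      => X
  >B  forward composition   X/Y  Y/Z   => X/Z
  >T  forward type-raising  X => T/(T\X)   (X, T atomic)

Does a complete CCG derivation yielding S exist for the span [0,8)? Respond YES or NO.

[0,8] S   <
  [0,2] S\NP   >
    [0,1] "ate" : (S\NP)/N
    [1,2] "idea" : N
  [2,8] S\(S\NP)   <
    [2,7] NP   >
      [2,5] NP/PP   >
        [2,3] "quickly" : (NP/PP)/NP
        [3,5] NP   <
          [3,4] "no" : NP\PP
          [4,5] "sent" : NP\(NP\PP)
      [5,7] PP   <
        [5,6] "read" : N\PP
        [6,7] "some" : PP\(N\PP)
    [7,8] "park" : (S\(S\NP))\NP

YES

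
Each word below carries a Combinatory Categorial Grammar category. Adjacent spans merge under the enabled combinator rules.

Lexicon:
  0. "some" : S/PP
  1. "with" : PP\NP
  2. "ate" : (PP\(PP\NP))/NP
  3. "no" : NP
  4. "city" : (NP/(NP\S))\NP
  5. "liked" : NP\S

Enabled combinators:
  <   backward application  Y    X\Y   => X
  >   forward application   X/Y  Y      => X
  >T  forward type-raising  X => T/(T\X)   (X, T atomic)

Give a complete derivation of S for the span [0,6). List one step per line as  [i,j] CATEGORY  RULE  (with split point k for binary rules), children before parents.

[0,1] S/PP  lex  "some"
[1,2] PP\NP  lex  "with"
[2,3] (PP\(PP\NP))/NP  lex  "ate"
[3,4] NP  lex  "no"
[4,5] (NP/(NP\S))\NP  lex  "city"
[3,5] NP/(NP\S)  <  k=4
[5,6] NP\S  lex  "liked"
[3,6] NP  >  k=5
[2,6] PP\(PP\NP)  >  k=3
[1,6] PP  <  k=2
[0,6] S  >  k=1

[0,6] S   >
  [0,1] "some" : S/PP
  [1,6] PP   <
    [1,2] "with" : PP\NP
    [2,6] PP\(PP\NP)   >
      [2,3] "ate" : (PP\(PP\NP))/NP
      [3,6] NP   >
        [3,5] NP/(NP\S)   <
          [3,4] "no" : NP
          [4,5] "city" : (NP/(NP\S))\NP
        [5,6] "liked" : NP\S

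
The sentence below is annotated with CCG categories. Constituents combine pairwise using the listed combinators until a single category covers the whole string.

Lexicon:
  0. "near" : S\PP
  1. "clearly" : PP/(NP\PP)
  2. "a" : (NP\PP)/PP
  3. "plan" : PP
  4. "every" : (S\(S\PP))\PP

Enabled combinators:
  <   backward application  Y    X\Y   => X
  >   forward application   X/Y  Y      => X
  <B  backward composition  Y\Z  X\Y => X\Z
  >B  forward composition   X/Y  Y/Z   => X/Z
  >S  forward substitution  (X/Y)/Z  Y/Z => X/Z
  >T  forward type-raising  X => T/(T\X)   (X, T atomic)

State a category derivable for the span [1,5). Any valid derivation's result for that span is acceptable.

S\(S\PP)

[0,5] S   <
  [0,1] "near" : S\PP
  [1,5] S\(S\PP)   <
    [1,4] PP   >
      [1,2] "clearly" : PP/(NP\PP)
      [2,4] NP\PP   >
        [2,3] "a" : (NP\PP)/PP
        [3,4] "plan" : PP
    [4,5] "every" : (S\(S\PP))\PP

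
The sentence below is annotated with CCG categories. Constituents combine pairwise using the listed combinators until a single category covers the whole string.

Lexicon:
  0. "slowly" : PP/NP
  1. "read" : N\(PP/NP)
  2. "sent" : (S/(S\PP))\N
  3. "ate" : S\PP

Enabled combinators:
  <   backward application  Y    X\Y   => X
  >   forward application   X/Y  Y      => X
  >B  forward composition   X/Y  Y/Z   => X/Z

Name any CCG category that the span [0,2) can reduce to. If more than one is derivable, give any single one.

[0,4] S   >
  [0,3] S/(S\PP)   <
    [0,2] N   <
      [0,1] "slowly" : PP/NP
      [1,2] "read" : N\(PP/NP)
    [2,3] "sent" : (S/(S\PP))\N
  [3,4] "ate" : S\PP

N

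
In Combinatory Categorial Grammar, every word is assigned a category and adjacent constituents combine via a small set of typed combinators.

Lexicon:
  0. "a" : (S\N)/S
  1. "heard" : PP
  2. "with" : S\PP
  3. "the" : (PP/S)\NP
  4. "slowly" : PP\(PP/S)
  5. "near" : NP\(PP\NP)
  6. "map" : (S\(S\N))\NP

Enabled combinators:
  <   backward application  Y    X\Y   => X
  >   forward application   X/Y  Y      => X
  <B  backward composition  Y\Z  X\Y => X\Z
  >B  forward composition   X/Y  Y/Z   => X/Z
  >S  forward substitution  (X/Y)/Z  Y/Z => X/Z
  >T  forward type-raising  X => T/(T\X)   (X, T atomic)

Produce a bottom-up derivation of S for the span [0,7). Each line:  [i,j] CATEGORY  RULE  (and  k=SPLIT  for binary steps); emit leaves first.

[0,7] S   <
  [0,3] S\N   >
    [0,1] "a" : (S\N)/S
    [1,3] S   <
      [1,2] "heard" : PP
      [2,3] "with" : S\PP
  [3,7] S\(S\N)   <
    [3,6] NP   <
      [3,5] PP\NP   <B
        [3,4] "the" : (PP/S)\NP
        [4,5] "slowly" : PP\(PP/S)
      [5,6] "near" : NP\(PP\NP)
    [6,7] "map" : (S\(S\N))\NP

[0,1] (S\N)/S  lex  "a"
[1,2] PP  lex  "heard"
[2,3] S\PP  lex  "with"
[1,3] S  <  k=2
[0,3] S\N  >  k=1
[3,4] (PP/S)\NP  lex  "the"
[4,5] PP\(PP/S)  lex  "slowly"
[3,5] PP\NP  <B  k=4
[5,6] NP\(PP\NP)  lex  "near"
[3,6] NP  <  k=5
[6,7] (S\(S\N))\NP  lex  "map"
[3,7] S\(S\N)  <  k=6
[0,7] S  <  k=3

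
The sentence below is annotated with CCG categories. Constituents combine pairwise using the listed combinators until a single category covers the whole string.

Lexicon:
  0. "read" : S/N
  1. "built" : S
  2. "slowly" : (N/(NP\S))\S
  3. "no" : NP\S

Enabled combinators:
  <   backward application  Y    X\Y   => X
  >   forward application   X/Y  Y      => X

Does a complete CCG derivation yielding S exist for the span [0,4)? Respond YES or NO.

[0,4] S   >
  [0,1] "read" : S/N
  [1,4] N   >
    [1,3] N/(NP\S)   <
      [1,2] "built" : S
      [2,3] "slowly" : (N/(NP\S))\S
    [3,4] "no" : NP\S

YES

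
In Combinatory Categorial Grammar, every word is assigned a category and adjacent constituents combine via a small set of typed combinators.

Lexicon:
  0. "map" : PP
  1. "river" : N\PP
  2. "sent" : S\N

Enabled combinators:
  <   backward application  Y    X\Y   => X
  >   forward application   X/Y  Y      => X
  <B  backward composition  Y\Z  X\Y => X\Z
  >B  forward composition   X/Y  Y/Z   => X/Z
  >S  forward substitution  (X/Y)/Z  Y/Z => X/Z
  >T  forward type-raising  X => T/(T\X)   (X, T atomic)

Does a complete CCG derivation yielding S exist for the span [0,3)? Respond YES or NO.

[0,3] S   >
  [0,1] S/(S\PP)   >T
    [0,1] "map" : PP
  [1,3] S\PP   <B
    [1,2] "river" : N\PP
    [2,3] "sent" : S\N

YES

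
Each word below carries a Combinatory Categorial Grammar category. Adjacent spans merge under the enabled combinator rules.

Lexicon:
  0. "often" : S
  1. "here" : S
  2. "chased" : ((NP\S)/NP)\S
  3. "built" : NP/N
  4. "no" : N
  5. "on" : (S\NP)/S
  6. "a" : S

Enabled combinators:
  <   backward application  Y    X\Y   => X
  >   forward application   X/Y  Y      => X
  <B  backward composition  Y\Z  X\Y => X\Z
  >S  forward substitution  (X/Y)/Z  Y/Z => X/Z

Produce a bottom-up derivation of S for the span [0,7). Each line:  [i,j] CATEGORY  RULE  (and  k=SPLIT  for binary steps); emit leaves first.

[0,1] S  lex  "often"
[1,2] S  lex  "here"
[2,3] ((NP\S)/NP)\S  lex  "chased"
[1,3] (NP\S)/NP  <  k=2
[3,4] NP/N  lex  "built"
[4,5] N  lex  "no"
[3,5] NP  >  k=4
[1,5] NP\S  >  k=3
[0,5] NP  <  k=1
[5,6] (S\NP)/S  lex  "on"
[6,7] S  lex  "a"
[5,7] S\NP  >  k=6
[0,7] S  <  k=5

[0,7] S   <
  [0,5] NP   <
    [0,1] "often" : S
    [1,5] NP\S   >
      [1,3] (NP\S)/NP   <
        [1,2] "here" : S
        [2,3] "chased" : ((NP\S)/NP)\S
      [3,5] NP   >
        [3,4] "built" : NP/N
        [4,5] "no" : N
  [5,7] S\NP   >
    [5,6] "on" : (S\NP)/S
    [6,7] "a" : S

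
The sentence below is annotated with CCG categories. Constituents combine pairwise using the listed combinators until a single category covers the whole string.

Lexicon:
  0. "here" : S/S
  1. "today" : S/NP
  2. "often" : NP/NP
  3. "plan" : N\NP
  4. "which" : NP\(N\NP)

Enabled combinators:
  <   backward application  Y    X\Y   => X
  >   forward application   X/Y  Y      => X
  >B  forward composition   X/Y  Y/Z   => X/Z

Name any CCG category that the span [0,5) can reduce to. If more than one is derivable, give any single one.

S

[0,5] S   >
  [0,3] S/NP   >B
    [0,2] S/NP   >B
      [0,1] "here" : S/S
      [1,2] "today" : S/NP
    [2,3] "often" : NP/NP
  [3,5] NP   <
    [3,4] "plan" : N\NP
    [4,5] "which" : NP\(N\NP)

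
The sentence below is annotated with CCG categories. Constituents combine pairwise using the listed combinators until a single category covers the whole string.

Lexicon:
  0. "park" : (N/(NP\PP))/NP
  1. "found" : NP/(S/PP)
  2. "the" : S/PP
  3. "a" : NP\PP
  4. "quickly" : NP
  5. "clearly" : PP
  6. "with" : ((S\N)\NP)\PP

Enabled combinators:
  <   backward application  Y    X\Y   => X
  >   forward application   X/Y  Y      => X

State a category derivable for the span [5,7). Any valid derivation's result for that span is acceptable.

(S\N)\NP

[0,7] S   <
  [0,4] N   >
    [0,3] N/(NP\PP)   >
      [0,1] "park" : (N/(NP\PP))/NP
      [1,3] NP   >
        [1,2] "found" : NP/(S/PP)
        [2,3] "the" : S/PP
    [3,4] "a" : NP\PP
  [4,7] S\N   <
    [4,5] "quickly" : NP
    [5,7] (S\N)\NP   <
      [5,6] "clearly" : PP
      [6,7] "with" : ((S\N)\NP)\PP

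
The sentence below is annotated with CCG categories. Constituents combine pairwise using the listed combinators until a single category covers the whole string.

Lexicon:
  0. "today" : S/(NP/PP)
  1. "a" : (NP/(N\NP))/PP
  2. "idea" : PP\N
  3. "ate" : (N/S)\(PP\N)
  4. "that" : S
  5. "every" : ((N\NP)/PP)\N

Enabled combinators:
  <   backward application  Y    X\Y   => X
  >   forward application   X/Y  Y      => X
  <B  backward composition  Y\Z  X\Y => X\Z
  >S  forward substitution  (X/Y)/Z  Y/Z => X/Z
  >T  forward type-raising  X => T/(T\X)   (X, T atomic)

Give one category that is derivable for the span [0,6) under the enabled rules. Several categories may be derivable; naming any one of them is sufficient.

[0,6] S   >
  [0,1] "today" : S/(NP/PP)
  [1,6] NP/PP   >S
    [1,2] "a" : (NP/(N\NP))/PP
    [2,6] (N\NP)/PP   <
      [2,5] N   >
        [2,4] N/S   <
          [2,3] "idea" : PP\N
          [3,4] "ate" : (N/S)\(PP\N)
        [4,5] "that" : S
      [5,6] "every" : ((N\NP)/PP)\N

S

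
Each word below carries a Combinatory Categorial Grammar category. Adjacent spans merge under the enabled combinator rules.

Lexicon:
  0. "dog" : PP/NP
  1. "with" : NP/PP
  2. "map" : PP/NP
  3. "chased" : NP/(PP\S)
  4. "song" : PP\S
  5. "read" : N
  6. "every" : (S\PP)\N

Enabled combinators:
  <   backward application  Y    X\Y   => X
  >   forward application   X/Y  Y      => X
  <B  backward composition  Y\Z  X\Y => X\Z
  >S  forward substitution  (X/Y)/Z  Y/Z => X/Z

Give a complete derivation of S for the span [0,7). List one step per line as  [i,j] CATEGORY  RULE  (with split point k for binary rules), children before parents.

[0,1] PP/NP  lex  "dog"
[1,2] NP/PP  lex  "with"
[2,3] PP/NP  lex  "map"
[3,4] NP/(PP\S)  lex  "chased"
[4,5] PP\S  lex  "song"
[3,5] NP  >  k=4
[2,5] PP  >  k=3
[1,5] NP  >  k=2
[0,5] PP  >  k=1
[5,6] N  lex  "read"
[6,7] (S\PP)\N  lex  "every"
[5,7] S\PP  <  k=6
[0,7] S  <  k=5

[0,7] S   <
  [0,5] PP   >
    [0,1] "dog" : PP/NP
    [1,5] NP   >
      [1,2] "with" : NP/PP
      [2,5] PP   >
        [2,3] "map" : PP/NP
        [3,5] NP   >
          [3,4] "chased" : NP/(PP\S)
          [4,5] "song" : PP\S
  [5,7] S\PP   <
    [5,6] "read" : N
    [6,7] "every" : (S\PP)\N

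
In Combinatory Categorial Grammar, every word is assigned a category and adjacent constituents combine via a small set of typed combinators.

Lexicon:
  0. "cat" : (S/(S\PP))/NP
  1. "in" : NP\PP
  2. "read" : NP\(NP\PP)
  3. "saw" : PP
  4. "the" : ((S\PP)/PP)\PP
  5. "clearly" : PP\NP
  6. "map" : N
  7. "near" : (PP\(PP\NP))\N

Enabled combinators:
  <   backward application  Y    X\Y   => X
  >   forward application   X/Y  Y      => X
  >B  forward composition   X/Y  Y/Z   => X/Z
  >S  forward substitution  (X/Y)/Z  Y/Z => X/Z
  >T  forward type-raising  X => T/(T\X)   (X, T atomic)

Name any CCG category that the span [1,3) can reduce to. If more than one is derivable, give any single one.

[0,8] S   >
  [0,3] S/(S\PP)   >
    [0,1] "cat" : (S/(S\PP))/NP
    [1,3] NP   <
      [1,2] "in" : NP\PP
      [2,3] "read" : NP\(NP\PP)
  [3,8] S\PP   >
    [3,5] (S\PP)/PP   <
      [3,4] "saw" : PP
      [4,5] "the" : ((S\PP)/PP)\PP
    [5,8] PP   <
      [5,6] "clearly" : PP\NP
      [6,8] PP\(PP\NP)   <
        [6,7] "map" : N
        [7,8] "near" : (PP\(PP\NP))\N

NP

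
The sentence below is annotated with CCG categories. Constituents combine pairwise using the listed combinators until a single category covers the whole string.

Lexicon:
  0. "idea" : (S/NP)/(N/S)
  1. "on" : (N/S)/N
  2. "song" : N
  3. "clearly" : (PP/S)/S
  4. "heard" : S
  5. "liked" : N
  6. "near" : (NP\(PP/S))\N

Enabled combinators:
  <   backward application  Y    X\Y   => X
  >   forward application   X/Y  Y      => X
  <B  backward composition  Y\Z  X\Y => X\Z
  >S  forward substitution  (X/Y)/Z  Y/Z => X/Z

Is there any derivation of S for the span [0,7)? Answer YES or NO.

YES

[0,7] S   >
  [0,3] S/NP   >
    [0,1] "idea" : (S/NP)/(N/S)
    [1,3] N/S   >
      [1,2] "on" : (N/S)/N
      [2,3] "song" : N
  [3,7] NP   <
    [3,5] PP/S   >
      [3,4] "clearly" : (PP/S)/S
      [4,5] "heard" : S
    [5,7] NP\(PP/S)   <
      [5,6] "liked" : N
      [6,7] "near" : (NP\(PP/S))\N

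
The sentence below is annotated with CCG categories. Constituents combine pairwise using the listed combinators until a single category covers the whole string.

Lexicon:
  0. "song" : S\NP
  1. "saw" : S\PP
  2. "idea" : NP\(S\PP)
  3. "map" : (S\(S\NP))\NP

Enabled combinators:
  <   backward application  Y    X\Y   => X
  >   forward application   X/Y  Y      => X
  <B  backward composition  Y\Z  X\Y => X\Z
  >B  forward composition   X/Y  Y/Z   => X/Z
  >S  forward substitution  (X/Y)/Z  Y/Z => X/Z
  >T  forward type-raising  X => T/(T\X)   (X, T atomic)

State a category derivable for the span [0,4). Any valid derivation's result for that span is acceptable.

[0,4] S   <
  [0,1] "song" : S\NP
  [1,4] S\(S\NP)   <
    [1,3] NP   <
      [1,2] "saw" : S\PP
      [2,3] "idea" : NP\(S\PP)
    [3,4] "map" : (S\(S\NP))\NP

S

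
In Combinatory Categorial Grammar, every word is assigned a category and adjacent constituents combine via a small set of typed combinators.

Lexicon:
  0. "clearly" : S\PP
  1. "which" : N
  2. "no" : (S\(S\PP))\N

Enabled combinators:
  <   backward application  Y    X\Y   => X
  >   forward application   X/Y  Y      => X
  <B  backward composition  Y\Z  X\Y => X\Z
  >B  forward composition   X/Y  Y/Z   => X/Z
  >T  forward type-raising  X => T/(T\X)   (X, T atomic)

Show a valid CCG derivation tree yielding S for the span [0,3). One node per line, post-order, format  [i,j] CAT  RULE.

[0,1] S\PP  lex  "clearly"
[1,2] N  lex  "which"
[2,3] (S\(S\PP))\N  lex  "no"
[1,3] S\(S\PP)  <  k=2
[0,3] S  <  k=1

[0,3] S   <
  [0,1] "clearly" : S\PP
  [1,3] S\(S\PP)   <
    [1,2] "which" : N
    [2,3] "no" : (S\(S\PP))\N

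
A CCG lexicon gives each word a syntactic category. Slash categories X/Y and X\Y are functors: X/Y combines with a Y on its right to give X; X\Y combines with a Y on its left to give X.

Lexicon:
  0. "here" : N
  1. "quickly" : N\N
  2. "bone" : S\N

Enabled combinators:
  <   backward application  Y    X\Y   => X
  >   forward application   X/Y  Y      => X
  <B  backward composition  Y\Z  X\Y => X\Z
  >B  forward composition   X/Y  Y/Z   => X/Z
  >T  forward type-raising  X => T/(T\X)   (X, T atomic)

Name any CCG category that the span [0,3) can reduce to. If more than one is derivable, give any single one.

[0,3] S   >
  [0,1] S/(S\N)   >T
    [0,1] "here" : N
  [1,3] S\N   <B
    [1,2] "quickly" : N\N
    [2,3] "bone" : S\N

S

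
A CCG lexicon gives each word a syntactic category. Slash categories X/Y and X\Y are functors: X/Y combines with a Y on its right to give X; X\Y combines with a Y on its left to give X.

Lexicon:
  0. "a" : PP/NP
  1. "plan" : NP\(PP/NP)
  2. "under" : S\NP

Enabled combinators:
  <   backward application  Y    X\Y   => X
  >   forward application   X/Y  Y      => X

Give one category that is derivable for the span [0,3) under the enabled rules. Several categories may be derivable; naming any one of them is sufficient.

[0,3] S   <
  [0,2] NP   <
    [0,1] "a" : PP/NP
    [1,2] "plan" : NP\(PP/NP)
  [2,3] "under" : S\NP

S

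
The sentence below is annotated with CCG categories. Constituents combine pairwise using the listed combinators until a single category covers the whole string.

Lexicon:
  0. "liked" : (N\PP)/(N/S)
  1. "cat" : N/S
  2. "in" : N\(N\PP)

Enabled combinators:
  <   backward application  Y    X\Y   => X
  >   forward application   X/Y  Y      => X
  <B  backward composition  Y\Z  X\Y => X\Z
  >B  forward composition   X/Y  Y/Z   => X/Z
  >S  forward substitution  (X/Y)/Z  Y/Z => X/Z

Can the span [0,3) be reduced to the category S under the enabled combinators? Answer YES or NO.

(N\PP)/(N/S) N/S N\(N\PP)
CKY chart[0,3] = {N}; S ∉ chart

NO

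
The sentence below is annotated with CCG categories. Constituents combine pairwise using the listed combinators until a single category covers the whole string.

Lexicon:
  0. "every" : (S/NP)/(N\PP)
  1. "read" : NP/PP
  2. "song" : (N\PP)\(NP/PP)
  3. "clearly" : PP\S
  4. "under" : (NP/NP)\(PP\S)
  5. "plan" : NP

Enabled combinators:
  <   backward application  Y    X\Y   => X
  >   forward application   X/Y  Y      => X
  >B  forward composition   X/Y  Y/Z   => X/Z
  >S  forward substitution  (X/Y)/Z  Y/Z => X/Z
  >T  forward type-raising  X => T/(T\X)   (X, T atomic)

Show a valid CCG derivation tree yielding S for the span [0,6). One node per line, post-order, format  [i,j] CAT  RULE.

[0,6] S   >
  [0,5] S/NP   >B
    [0,3] S/NP   >
      [0,1] "every" : (S/NP)/(N\PP)
      [1,3] N\PP   <
        [1,2] "read" : NP/PP
        [2,3] "song" : (N\PP)\(NP/PP)
    [3,5] NP/NP   <
      [3,4] "clearly" : PP\S
      [4,5] "under" : (NP/NP)\(PP\S)
  [5,6] "plan" : NP

[0,1] (S/NP)/(N\PP)  lex  "every"
[1,2] NP/PP  lex  "read"
[2,3] (N\PP)\(NP/PP)  lex  "song"
[1,3] N\PP  <  k=2
[0,3] S/NP  >  k=1
[3,4] PP\S  lex  "clearly"
[4,5] (NP/NP)\(PP\S)  lex  "under"
[3,5] NP/NP  <  k=4
[0,5] S/NP  >B  k=3
[5,6] NP  lex  "plan"
[0,6] S  >  k=5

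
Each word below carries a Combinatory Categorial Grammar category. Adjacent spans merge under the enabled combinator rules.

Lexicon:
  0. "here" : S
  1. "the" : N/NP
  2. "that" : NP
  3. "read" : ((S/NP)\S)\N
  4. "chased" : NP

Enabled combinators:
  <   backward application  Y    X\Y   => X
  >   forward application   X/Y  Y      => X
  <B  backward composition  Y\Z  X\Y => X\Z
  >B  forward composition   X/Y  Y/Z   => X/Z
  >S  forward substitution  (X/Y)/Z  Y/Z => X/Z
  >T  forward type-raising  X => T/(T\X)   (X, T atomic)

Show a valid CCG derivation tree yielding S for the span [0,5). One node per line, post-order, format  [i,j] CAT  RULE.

[0,1] S  lex  "here"
[1,2] N/NP  lex  "the"
[2,3] NP  lex  "that"
[1,3] N  >  k=2
[3,4] ((S/NP)\S)\N  lex  "read"
[1,4] (S/NP)\S  <  k=3
[0,4] S/NP  <  k=1
[4,5] NP  lex  "chased"
[0,5] S  >  k=4

[0,5] S   >
  [0,4] S/NP   <
    [0,1] "here" : S
    [1,4] (S/NP)\S   <
      [1,3] N   >
        [1,2] "the" : N/NP
        [2,3] "that" : NP
      [3,4] "read" : ((S/NP)\S)\N
  [4,5] "chased" : NP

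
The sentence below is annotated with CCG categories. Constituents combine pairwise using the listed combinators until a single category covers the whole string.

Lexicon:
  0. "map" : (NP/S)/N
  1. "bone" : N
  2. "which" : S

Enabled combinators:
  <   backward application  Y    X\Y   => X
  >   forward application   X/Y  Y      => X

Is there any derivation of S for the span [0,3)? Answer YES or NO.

NO

(NP/S)/N N S
CKY chart[0,3] = {NP}; S ∉ chart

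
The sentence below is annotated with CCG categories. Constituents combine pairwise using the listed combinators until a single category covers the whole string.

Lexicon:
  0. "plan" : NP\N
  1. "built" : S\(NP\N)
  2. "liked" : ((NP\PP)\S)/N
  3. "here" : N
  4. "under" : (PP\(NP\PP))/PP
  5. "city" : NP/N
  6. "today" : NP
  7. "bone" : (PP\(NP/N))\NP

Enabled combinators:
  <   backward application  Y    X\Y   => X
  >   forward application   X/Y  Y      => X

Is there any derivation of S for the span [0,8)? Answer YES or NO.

NP\N S\(NP\N) ((NP\PP)\S)/N N (PP\(NP\PP))/PP NP/N NP (PP\(NP/N))\NP
CKY chart[0,8] = {PP}; S ∉ chart

NO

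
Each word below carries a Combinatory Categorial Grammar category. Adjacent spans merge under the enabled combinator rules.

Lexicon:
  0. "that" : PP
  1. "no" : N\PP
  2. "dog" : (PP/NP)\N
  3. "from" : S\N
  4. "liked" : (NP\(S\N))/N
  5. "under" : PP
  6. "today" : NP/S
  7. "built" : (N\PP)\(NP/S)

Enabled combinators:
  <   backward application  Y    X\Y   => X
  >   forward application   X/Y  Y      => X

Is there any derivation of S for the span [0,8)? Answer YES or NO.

PP N\PP (PP/NP)\N S\N (NP\(S\N))/N PP NP/S (N\PP)\(NP/S)
CKY chart[0,8] = {PP}; S ∉ chart

NO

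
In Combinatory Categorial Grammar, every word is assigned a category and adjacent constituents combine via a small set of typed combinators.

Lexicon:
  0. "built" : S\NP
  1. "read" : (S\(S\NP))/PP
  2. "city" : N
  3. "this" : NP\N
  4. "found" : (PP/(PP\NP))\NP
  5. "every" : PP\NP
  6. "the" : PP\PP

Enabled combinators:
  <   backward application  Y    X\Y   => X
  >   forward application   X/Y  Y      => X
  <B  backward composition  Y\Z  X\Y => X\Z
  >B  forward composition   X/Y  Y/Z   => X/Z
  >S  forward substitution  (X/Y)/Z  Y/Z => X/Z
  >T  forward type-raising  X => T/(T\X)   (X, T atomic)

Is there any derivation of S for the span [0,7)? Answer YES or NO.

[0,7] S   <
  [0,1] "built" : S\NP
  [1,7] S\(S\NP)   >
    [1,2] "read" : (S\(S\NP))/PP
    [2,7] PP   >
      [2,5] PP/(PP\NP)   <
        [2,4] NP   >
          [2,3] NP/(NP\N)   >T
            [2,3] "city" : N
          [3,4] "this" : NP\N
        [4,5] "found" : (PP/(PP\NP))\NP
      [5,7] PP\NP   <B
        [5,6] "every" : PP\NP
        [6,7] "the" : PP\PP

YES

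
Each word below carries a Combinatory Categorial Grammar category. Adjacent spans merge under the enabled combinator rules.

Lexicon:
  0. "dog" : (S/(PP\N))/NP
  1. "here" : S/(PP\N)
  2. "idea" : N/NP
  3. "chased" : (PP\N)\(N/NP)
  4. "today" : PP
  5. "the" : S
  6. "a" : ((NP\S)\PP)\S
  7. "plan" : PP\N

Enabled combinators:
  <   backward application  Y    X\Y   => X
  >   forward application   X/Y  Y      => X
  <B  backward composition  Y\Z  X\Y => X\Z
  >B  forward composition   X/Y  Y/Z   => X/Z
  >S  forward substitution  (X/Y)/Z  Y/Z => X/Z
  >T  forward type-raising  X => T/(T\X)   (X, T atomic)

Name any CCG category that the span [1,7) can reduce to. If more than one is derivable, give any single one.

[0,8] S   >
  [0,7] S/(PP\N)   >
    [0,1] "dog" : (S/(PP\N))/NP
    [1,7] NP   <
      [1,4] S   >
        [1,2] "here" : S/(PP\N)
        [2,4] PP\N   <
          [2,3] "idea" : N/NP
          [3,4] "chased" : (PP\N)\(N/NP)
      [4,7] NP\S   <
        [4,5] "today" : PP
        [5,7] (NP\S)\PP   <
          [5,6] "the" : S
          [6,7] "a" : ((NP\S)\PP)\S
  [7,8] "plan" : PP\N

NP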